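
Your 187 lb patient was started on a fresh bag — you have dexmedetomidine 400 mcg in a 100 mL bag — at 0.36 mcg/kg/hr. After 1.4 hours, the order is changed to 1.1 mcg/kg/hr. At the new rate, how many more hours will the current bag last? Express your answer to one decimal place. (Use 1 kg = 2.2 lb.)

Initial rate:
Weight = 187 lb ÷ 2.2 lb/kg = 85 kg
Dose = 0.36 mcg/kg/hr × 85 kg = 30.6 mcg/hr
Concentration = 400 mcg ÷ 100 mL = 4 mcg/mL
Rate = 30.6 mcg/hr ÷ 4 mcg/mL = 7.65 mL/hr
Volume infused so far = 7.65 mL/hr × 1.4 hr = 10.71 mL
Volume remaining = 100 − 10.71 = 89.29 mL
New rate:
Dose = 1.1 mcg/kg/hr × 85 kg = 93.5 mcg/hr
Rate = 93.5 mcg/hr ÷ 4 mcg/mL = 23.375 mL/hr
Time remaining = 89.29 mL ÷ 23.375 mL/hr = 3.819893 hr

3.8 hours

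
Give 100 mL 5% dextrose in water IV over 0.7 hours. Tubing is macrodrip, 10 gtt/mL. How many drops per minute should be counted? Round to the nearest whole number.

100 mL ÷ (0.7 hr × 60 = 42 min) = 2.380952 mL/min
2.380952 mL/min × 10 gtt/mL = 23.80952 gtt/min

24 gtt/min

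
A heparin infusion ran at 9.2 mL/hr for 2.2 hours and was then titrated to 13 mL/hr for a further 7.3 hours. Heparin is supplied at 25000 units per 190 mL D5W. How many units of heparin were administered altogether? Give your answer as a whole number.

Concentration = 25000 units ÷ 190 mL = 131.5789 units/mL
Stage 1: 9.2 mL/hr × 2.2 hr = 20.24 mL → 20.24 mL × 131.5789 units/mL = 2663.158 units
Stage 2: 13 mL/hr × 7.3 hr = 94.9 mL → 94.9 mL × 131.5789 units/mL = 12486.84 units
Total = 2663.158 + 12486.84 = 15150 units

15150 units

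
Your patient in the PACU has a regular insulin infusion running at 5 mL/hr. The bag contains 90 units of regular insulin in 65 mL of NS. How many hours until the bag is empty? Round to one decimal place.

Duration = 65 mL ÷ 5 mL/hr = 13 hr

13.0 hours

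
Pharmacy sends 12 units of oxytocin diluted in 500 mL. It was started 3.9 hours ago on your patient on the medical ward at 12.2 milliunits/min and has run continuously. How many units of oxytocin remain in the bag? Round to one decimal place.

9.1 units

12.2 milliunits/min × 60 min/hr = 732 milliunits/hr
Concentration = 12 units ÷ 500 mL = 0.024 units/mL = 24 milliunits/mL
Rate = 732 milliunits/hr ÷ 24 milliunits/mL = 30.5 mL/hr
Volume infused = 30.5 mL/hr × 3.9 hr = 118.95 mL
Volume remaining = 500 − 118.95 = 381.05 mL
Drug remaining = 381.05 mL × 24 milliunits/mL = 9145.2 milliunits = 9.1452 units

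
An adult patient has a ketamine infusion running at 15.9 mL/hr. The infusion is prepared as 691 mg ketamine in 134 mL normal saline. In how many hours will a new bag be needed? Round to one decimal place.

8.4 hours

Duration = 134 mL ÷ 15.9 mL/hr = 8.427673 hr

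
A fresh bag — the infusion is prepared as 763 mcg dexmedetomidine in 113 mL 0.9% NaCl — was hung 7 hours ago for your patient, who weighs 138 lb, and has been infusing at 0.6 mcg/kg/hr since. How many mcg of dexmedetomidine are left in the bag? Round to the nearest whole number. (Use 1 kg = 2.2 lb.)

Weight = 138 lb ÷ 2.2 lb/kg = 62.72727 kg
Dose = 0.6 mcg/kg/hr × 62.72727 kg = 37.63636 mcg/hr
Concentration = 763 mcg ÷ 113 mL = 6.752212 mcg/mL
Rate = 37.63636 mcg/hr ÷ 6.752212 mcg/mL = 5.573931 mL/hr
Volume infused = 5.573931 mL/hr × 7 hr = 39.01751 mL
Volume remaining = 113 − 39.01751 = 73.98249 mL
Drug remaining = 73.98249 mL × 6.752212 mcg/mL = 499.5455 mcg

500 mcg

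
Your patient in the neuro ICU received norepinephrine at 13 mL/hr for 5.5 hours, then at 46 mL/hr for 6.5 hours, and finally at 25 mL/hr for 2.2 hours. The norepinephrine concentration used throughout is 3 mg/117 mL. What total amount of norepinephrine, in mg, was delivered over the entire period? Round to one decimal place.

10.9 mg

Concentration = 3 mg ÷ 117 mL = 0.02564103 mg/mL
Stage 1: 13 mL/hr × 5.5 hr = 71.5 mL → 71.5 mL × 0.02564103 mg/mL = 1.833333 mg
Stage 2: 46 mL/hr × 6.5 hr = 299 mL → 299 mL × 0.02564103 mg/mL = 7.666667 mg
Stage 3: 25 mL/hr × 2.2 hr = 55 mL → 55 mL × 0.02564103 mg/mL = 1.410256 mg
Total = 1.833333 + 7.666667 + 1.410256 = 10.91026 mg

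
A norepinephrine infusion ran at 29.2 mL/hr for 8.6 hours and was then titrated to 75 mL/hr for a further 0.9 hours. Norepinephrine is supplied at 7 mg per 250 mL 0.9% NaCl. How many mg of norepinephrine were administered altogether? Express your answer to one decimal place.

8.9 mg

Concentration = 7 mg ÷ 250 mL = 0.028 mg/mL
Stage 1: 29.2 mL/hr × 8.6 hr = 251.12 mL → 251.12 mL × 0.028 mg/mL = 7.03136 mg
Stage 2: 75 mL/hr × 0.9 hr = 67.5 mL → 67.5 mL × 0.028 mg/mL = 1.89 mg
Total = 7.03136 + 1.89 = 8.92136 mg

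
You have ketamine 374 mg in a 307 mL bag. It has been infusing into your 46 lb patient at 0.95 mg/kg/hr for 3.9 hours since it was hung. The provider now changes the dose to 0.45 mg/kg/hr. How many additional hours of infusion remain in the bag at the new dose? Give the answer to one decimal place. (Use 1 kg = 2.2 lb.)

31.5 hours

Initial rate:
Weight = 46 lb ÷ 2.2 lb/kg = 20.90909 kg
Dose = 0.95 mg/kg/hr × 20.90909 kg = 19.86364 mg/hr
Concentration = 374 mg ÷ 307 mL = 1.218241 mg/mL
Rate = 19.86364 mg/hr ÷ 1.218241 mg/mL = 16.30518 mL/hr
Volume infused so far = 16.30518 mL/hr × 3.9 hr = 63.59019 mL
Volume remaining = 307 − 63.59019 = 243.4098 mL
New rate:
Dose = 0.45 mg/kg/hr × 20.90909 kg = 9.409091 mg/hr
Rate = 9.409091 mg/hr ÷ 1.218241 mg/mL = 7.723505 mL/hr
Time remaining = 243.4098 mL ÷ 7.723505 mL/hr = 31.51546 hr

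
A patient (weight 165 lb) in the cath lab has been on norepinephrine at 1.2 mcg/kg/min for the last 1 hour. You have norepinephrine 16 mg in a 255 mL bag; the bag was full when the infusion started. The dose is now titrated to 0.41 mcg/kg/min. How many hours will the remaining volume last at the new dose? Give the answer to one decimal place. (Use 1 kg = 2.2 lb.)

5.7 hours

Initial rate:
Weight = 165 lb ÷ 2.2 lb/kg = 75 kg
Dose = 1.2 mcg/kg/min × 75 kg = 90 mcg/min
90 mcg/min × 60 min/hr = 5400 mcg/hr
Concentration = 16 mg ÷ 255 mL = 0.0627451 mg/mL = 62.7451 mcg/mL
Rate = 5400 mcg/hr ÷ 62.7451 mcg/mL = 86.0625 mL/hr
Volume infused so far = 86.0625 mL/hr × 1 hr = 86.0625 mL
Volume remaining = 255 − 86.0625 = 168.9375 mL
New rate:
Dose = 0.41 mcg/kg/min × 75 kg = 30.75 mcg/min
30.75 mcg/min × 60 min/hr = 1845 mcg/hr
Rate = 1845 mcg/hr ÷ 62.7451 mcg/mL = 29.40469 mL/hr
Time remaining = 168.9375 mL ÷ 29.40469 mL/hr = 5.745257 hr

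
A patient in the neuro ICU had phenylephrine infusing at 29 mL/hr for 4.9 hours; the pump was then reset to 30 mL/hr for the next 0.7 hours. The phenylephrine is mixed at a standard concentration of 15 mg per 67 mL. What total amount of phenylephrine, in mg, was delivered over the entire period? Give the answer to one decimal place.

36.5 mg

Concentration = 15 mg ÷ 67 mL = 0.2238806 mg/mL
Stage 1: 29 mL/hr × 4.9 hr = 142.1 mL → 142.1 mL × 0.2238806 mg/mL = 31.81343 mg
Stage 2: 30 mL/hr × 0.7 hr = 21 mL → 21 mL × 0.2238806 mg/mL = 4.701493 mg
Total = 31.81343 + 4.701493 = 36.51493 mg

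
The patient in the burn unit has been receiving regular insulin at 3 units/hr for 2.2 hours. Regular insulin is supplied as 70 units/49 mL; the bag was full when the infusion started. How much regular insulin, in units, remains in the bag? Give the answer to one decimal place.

Concentration = 70 units ÷ 49 mL = 1.428571 units/mL
Rate = 3 units/hr ÷ 1.428571 units/mL = 2.1 mL/hr
Volume infused = 2.1 mL/hr × 2.2 hr = 4.62 mL
Volume remaining = 49 − 4.62 = 44.38 mL
Drug remaining = 44.38 mL × 1.428571 units/mL = 63.4 units

63.4 units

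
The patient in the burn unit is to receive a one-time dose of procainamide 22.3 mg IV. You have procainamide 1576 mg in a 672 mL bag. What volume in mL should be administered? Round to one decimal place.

Concentration = 1576 mg ÷ 672 mL = 2.345238 mg/mL
Volume = 22.3 mg ÷ 2.345238 mg/mL = 9.508629 mL

9.5 mL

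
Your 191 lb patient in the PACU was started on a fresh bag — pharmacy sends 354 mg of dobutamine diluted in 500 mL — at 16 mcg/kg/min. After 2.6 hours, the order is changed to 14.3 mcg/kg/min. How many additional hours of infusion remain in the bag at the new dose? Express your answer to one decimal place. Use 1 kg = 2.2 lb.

1.8 hours

Initial rate:
Weight = 191 lb ÷ 2.2 lb/kg = 86.81818 kg
Dose = 16 mcg/kg/min × 86.81818 kg = 1389.091 mcg/min
1389.091 mcg/min × 60 min/hr = 83345.45 mcg/hr
Concentration = 354 mg ÷ 500 mL = 0.708 mg/mL = 708 mcg/mL
Rate = 83345.45 mcg/hr ÷ 708 mcg/mL = 117.7196 mL/hr
Volume infused so far = 117.7196 mL/hr × 2.6 hr = 306.0709 mL
Volume remaining = 500 − 306.0709 = 193.9291 mL
New rate:
Dose = 14.3 mcg/kg/min × 86.81818 kg = 1241.5 mcg/min
1241.5 mcg/min × 60 min/hr = 74490 mcg/hr
Rate = 74490 mcg/hr ÷ 708 mcg/mL = 105.2119 mL/hr
Time remaining = 193.9291 mL ÷ 105.2119 mL/hr = 1.843225 hr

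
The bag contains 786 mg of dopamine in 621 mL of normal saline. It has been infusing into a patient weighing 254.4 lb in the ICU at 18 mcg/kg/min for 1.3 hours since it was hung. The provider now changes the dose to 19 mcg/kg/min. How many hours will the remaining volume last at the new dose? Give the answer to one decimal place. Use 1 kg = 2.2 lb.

4.7 hours

Initial rate:
Weight = 254.4 lb ÷ 2.2 lb/kg = 115.6364 kg
Dose = 18 mcg/kg/min × 115.6364 kg = 2081.455 mcg/min
2081.455 mcg/min × 60 min/hr = 124887.3 mcg/hr
Concentration = 786 mg ÷ 621 mL = 1.2657 mg/mL = 1265.7 mcg/mL
Rate = 124887.3 mcg/hr ÷ 1265.7 mcg/mL = 98.67048 mL/hr
Volume infused so far = 98.67048 mL/hr × 1.3 hr = 128.2716 mL
Volume remaining = 621 − 128.2716 = 492.7284 mL
New rate:
Dose = 19 mcg/kg/min × 115.6364 kg = 2197.091 mcg/min
2197.091 mcg/min × 60 min/hr = 131825.5 mcg/hr
Rate = 131825.5 mcg/hr ÷ 1265.7 mcg/mL = 104.1522 mL/hr
Time remaining = 492.7284 mL ÷ 104.1522 mL/hr = 4.730851 hr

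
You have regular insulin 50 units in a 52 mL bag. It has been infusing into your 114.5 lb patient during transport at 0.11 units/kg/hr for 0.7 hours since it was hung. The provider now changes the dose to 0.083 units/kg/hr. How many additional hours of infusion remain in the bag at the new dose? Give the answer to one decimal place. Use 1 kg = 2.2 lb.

10.6 hours

Initial rate:
Weight = 114.5 lb ÷ 2.2 lb/kg = 52.04545 kg
Dose = 0.11 units/kg/hr × 52.04545 kg = 5.725 units/hr
Concentration = 50 units ÷ 52 mL = 0.9615385 units/mL
Rate = 5.725 units/hr ÷ 0.9615385 units/mL = 5.954 mL/hr
Volume infused so far = 5.954 mL/hr × 0.7 hr = 4.1678 mL
Volume remaining = 52 − 4.1678 = 47.8322 mL
New rate:
Dose = 0.083 units/kg/hr × 52.04545 kg = 4.319773 units/hr
Rate = 4.319773 units/hr ÷ 0.9615385 units/mL = 4.492564 mL/hr
Time remaining = 47.8322 mL ÷ 4.492564 mL/hr = 10.64697 hr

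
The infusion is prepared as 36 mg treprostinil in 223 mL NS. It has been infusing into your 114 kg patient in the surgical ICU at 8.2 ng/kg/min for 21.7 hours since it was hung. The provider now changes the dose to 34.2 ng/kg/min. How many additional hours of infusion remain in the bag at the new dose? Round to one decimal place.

Initial rate:
Dose = 8.2 ng/kg/min × 114 kg = 934.8 ng/min
934.8 ng/min × 60 min/hr = 56088 ng/hr
Concentration = 36 mg ÷ 223 mL = 0.161435 mg/mL = 161435 ng/mL
Rate = 56088 ng/hr ÷ 161435 ng/mL = 0.347434 mL/hr
Volume infused so far = 0.347434 mL/hr × 21.7 hr = 7.539318 mL
Volume remaining = 223 − 7.539318 = 215.4607 mL
New rate:
Dose = 34.2 ng/kg/min × 114 kg = 3898.8 ng/min
3898.8 ng/min × 60 min/hr = 233928 ng/hr
Rate = 233928 ng/hr ÷ 161435 ng/mL = 1.449054 mL/hr
Time remaining = 215.4607 mL ÷ 1.449054 mL/hr = 148.6906 hr

148.7 hours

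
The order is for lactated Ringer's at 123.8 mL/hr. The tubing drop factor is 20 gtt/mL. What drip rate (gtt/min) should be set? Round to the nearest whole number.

41 gtt/min

123.8 mL/hr ÷ 60 min/hr = 2.063333 mL/min
2.063333 mL/min × 20 gtt/mL = 41.26667 gtt/min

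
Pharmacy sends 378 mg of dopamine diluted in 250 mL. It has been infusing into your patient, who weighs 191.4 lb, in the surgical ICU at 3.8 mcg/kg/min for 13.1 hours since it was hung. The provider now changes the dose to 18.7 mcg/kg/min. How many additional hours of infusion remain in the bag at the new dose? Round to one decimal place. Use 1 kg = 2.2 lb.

Initial rate:
Weight = 191.4 lb ÷ 2.2 lb/kg = 87 kg
Dose = 3.8 mcg/kg/min × 87 kg = 330.6 mcg/min
330.6 mcg/min × 60 min/hr = 19836 mcg/hr
Concentration = 378 mg ÷ 250 mL = 1.512 mg/mL = 1512 mcg/mL
Rate = 19836 mcg/hr ÷ 1512 mcg/mL = 13.11905 mL/hr
Volume infused so far = 13.11905 mL/hr × 13.1 hr = 171.8595 mL
Volume remaining = 250 − 171.8595 = 78.14048 mL
New rate:
Dose = 18.7 mcg/kg/min × 87 kg = 1626.9 mcg/min
1626.9 mcg/min × 60 min/hr = 97614 mcg/hr
Rate = 97614 mcg/hr ÷ 1512 mcg/mL = 64.55952 mL/hr
Time remaining = 78.14048 mL ÷ 64.55952 mL/hr = 1.210363 hr

1.2 hours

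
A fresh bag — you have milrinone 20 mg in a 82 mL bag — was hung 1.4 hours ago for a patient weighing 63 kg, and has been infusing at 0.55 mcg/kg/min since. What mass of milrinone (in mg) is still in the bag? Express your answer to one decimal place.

Dose = 0.55 mcg/kg/min × 63 kg = 34.65 mcg/min
34.65 mcg/min × 60 min/hr = 2079 mcg/hr
Concentration = 20 mg ÷ 82 mL = 0.2439024 mg/mL = 243.9024 mcg/mL
Rate = 2079 mcg/hr ÷ 243.9024 mcg/mL = 8.5239 mL/hr
Volume infused = 8.5239 mL/hr × 1.4 hr = 11.93346 mL
Volume remaining = 82 − 11.93346 = 70.06654 mL
Drug remaining = 70.06654 mL × 243.9024 mcg/mL = 17089.4 mcg = 17.0894 mg

17.1 mg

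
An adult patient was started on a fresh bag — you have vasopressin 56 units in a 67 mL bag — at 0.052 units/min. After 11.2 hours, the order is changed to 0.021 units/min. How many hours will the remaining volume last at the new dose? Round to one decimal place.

16.7 hours

Initial rate:
0.052 units/min × 60 min/hr = 3.12 units/hr
Concentration = 56 units ÷ 67 mL = 0.8358209 units/mL
Rate = 3.12 units/hr ÷ 0.8358209 units/mL = 3.732857 mL/hr
Volume infused so far = 3.732857 mL/hr × 11.2 hr = 41.808 mL
Volume remaining = 67 − 41.808 = 25.192 mL
New rate:
0.021 units/min × 60 min/hr = 1.26 units/hr
Rate = 1.26 units/hr ÷ 0.8358209 units/mL = 1.5075 mL/hr
Time remaining = 25.192 mL ÷ 1.5075 mL/hr = 16.71111 hr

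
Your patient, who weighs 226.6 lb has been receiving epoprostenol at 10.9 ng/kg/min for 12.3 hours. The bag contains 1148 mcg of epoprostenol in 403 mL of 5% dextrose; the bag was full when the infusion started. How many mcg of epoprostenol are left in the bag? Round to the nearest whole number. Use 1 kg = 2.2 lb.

Weight = 226.6 lb ÷ 2.2 lb/kg = 103 kg
Dose = 10.9 ng/kg/min × 103 kg = 1122.7 ng/min
1122.7 ng/min × 60 min/hr = 67362 ng/hr
Concentration = 1148 mcg ÷ 403 mL = 2.848635 mcg/mL = 2848.635 ng/mL
Rate = 67362 ng/hr ÷ 2848.635 ng/mL = 23.64711 mL/hr
Volume infused = 23.64711 mL/hr × 12.3 hr = 290.8595 mL
Volume remaining = 403 − 290.8595 = 112.1405 mL
Drug remaining = 112.1405 mL × 2848.635 ng/mL = 319447.4 ng = 319.4474 mcg

319 mcg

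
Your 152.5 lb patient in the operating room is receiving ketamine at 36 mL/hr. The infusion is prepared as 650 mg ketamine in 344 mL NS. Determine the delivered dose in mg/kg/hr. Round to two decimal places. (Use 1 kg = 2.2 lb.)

Weight = 152.5 lb ÷ 2.2 lb/kg = 69.31818 kg
Concentration = 650 mg ÷ 344 mL = 1.889535 mg/mL
Drug rate = 36 mL/hr × 1.889535 mg/mL = 68.02326 mg/hr
68.02326 mg/hr ÷ 69.31818 kg = 0.9813191 mg/kg/hr

0.98 mg/kg/hr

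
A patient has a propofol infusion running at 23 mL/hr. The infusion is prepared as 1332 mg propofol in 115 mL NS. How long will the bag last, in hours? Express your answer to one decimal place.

5.0 hours

Duration = 115 mL ÷ 23 mL/hr = 5 hr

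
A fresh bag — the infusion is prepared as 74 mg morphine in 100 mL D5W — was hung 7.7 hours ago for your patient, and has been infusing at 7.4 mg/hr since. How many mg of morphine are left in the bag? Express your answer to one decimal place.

Concentration = 74 mg ÷ 100 mL = 0.74 mg/mL
Rate = 7.4 mg/hr ÷ 0.74 mg/mL = 10 mL/hr
Volume infused = 10 mL/hr × 7.7 hr = 77 mL
Volume remaining = 100 − 77 = 23 mL
Drug remaining = 23 mL × 0.74 mg/mL = 17.02 mg

17.0 mg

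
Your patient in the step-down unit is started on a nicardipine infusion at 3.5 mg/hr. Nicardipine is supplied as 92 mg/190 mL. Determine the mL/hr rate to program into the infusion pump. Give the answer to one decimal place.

Concentration = 92 mg ÷ 190 mL = 0.4842105 mg/mL
Rate = 3.5 mg/hr ÷ 0.4842105 mg/mL = 7.228261 mL/hr

7.2 mL/hr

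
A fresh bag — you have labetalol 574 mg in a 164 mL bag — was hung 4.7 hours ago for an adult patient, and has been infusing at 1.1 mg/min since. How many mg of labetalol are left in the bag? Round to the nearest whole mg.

264 mg

1.1 mg/min × 60 min/hr = 66 mg/hr
Concentration = 574 mg ÷ 164 mL = 3.5 mg/mL
Rate = 66 mg/hr ÷ 3.5 mg/mL = 18.85714 mL/hr
Volume infused = 18.85714 mL/hr × 4.7 hr = 88.62857 mL
Volume remaining = 164 − 88.62857 = 75.37143 mL
Drug remaining = 75.37143 mL × 3.5 mg/mL = 263.8 mg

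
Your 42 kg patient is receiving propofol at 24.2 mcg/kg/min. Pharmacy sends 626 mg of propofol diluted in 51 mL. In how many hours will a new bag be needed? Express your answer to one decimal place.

10.3 hours

Dose = 24.2 mcg/kg/min × 42 kg = 1016.4 mcg/min
1016.4 mcg/min × 60 min/hr = 60984 mcg/hr
Concentration = 626 mg ÷ 51 mL = 12.27451 mg/mL = 12274.51 mcg/mL
Rate = 60984 mcg/hr ÷ 12274.51 mcg/mL = 4.968345 mL/hr
Duration = 51 mL ÷ 4.968345 mL/hr = 10.26499 hr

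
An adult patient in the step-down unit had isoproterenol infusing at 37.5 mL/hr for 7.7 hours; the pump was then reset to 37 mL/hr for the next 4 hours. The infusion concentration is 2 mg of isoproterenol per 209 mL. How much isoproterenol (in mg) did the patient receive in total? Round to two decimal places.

4.18 mg

Concentration = 2 mg ÷ 209 mL = 0.009569378 mg/mL
Stage 1: 37.5 mL/hr × 7.7 hr = 288.75 mL → 288.75 mL × 0.009569378 mg/mL = 2.763158 mg
Stage 2: 37 mL/hr × 4 hr = 148 mL → 148 mL × 0.009569378 mg/mL = 1.416268 mg
Total = 2.763158 + 1.416268 = 4.179426 mg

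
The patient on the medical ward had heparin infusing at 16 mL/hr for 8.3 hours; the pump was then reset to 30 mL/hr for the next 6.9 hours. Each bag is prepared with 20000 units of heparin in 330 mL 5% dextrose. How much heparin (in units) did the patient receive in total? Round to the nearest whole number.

20594 units

Concentration = 20000 units ÷ 330 mL = 60.60606 units/mL
Stage 1: 16 mL/hr × 8.3 hr = 132.8 mL → 132.8 mL × 60.60606 units/mL = 8048.485 units
Stage 2: 30 mL/hr × 6.9 hr = 207 mL → 207 mL × 60.60606 units/mL = 12545.45 units
Total = 8048.485 + 12545.45 = 20593.94 units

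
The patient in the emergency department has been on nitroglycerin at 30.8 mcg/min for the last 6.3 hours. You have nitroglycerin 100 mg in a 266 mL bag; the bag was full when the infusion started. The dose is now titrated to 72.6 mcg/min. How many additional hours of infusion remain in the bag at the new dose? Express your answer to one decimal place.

20.3 hours

Initial rate:
30.8 mcg/min × 60 min/hr = 1848 mcg/hr
Concentration = 100 mg ÷ 266 mL = 0.3759398 mg/mL = 375.9398 mcg/mL
Rate = 1848 mcg/hr ÷ 375.9398 mcg/mL = 4.91568 mL/hr
Volume infused so far = 4.91568 mL/hr × 6.3 hr = 30.96878 mL
Volume remaining = 266 − 30.96878 = 235.0312 mL
New rate:
72.6 mcg/min × 60 min/hr = 4356 mcg/hr
Rate = 4356 mcg/hr ÷ 375.9398 mcg/mL = 11.58696 mL/hr
Time remaining = 235.0312 mL ÷ 11.58696 mL/hr = 20.28411 hr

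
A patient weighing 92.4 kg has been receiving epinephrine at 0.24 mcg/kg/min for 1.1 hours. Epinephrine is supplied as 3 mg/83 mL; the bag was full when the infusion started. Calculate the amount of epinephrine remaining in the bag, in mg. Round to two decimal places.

Dose = 0.24 mcg/kg/min × 92.4 kg = 22.176 mcg/min
22.176 mcg/min × 60 min/hr = 1330.56 mcg/hr
Concentration = 3 mg ÷ 83 mL = 0.03614458 mg/mL = 36.14458 mcg/mL
Rate = 1330.56 mcg/hr ÷ 36.14458 mcg/mL = 36.81216 mL/hr
Volume infused = 36.81216 mL/hr × 1.1 hr = 40.49338 mL
Volume remaining = 83 − 40.49338 = 42.50662 mL
Drug remaining = 42.50662 mL × 36.14458 mcg/mL = 1536.384 mcg = 1.536384 mg

1.54 mg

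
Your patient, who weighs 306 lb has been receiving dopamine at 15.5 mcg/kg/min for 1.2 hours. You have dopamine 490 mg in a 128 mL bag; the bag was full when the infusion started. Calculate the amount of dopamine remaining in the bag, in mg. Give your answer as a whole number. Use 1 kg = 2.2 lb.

Weight = 306 lb ÷ 2.2 lb/kg = 139.0909 kg
Dose = 15.5 mcg/kg/min × 139.0909 kg = 2155.909 mcg/min
2155.909 mcg/min × 60 min/hr = 129354.5 mcg/hr
Concentration = 490 mg ÷ 128 mL = 3.828125 mg/mL = 3828.125 mcg/mL
Rate = 129354.5 mcg/hr ÷ 3828.125 mcg/mL = 33.79058 mL/hr
Volume infused = 33.79058 mL/hr × 1.2 hr = 40.54869 mL
Volume remaining = 128 − 40.54869 = 87.45131 mL
Drug remaining = 87.45131 mL × 3828.125 mcg/mL = 334774.5 mcg = 334.7745 mg

335 mg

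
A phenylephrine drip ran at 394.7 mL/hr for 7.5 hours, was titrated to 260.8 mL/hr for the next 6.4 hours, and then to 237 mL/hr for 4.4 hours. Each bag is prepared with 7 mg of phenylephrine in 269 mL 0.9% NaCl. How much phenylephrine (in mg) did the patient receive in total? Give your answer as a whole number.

Concentration = 7 mg ÷ 269 mL = 0.0260223 mg/mL
Stage 1: 394.7 mL/hr × 7.5 hr = 2960.25 mL → 2960.25 mL × 0.0260223 mg/mL = 77.03253 mg
Stage 2: 260.8 mL/hr × 6.4 hr = 1669.12 mL → 1669.12 mL × 0.0260223 mg/mL = 43.43435 mg
Stage 3: 237 mL/hr × 4.4 hr = 1042.8 mL → 1042.8 mL × 0.0260223 mg/mL = 27.13606 mg
Total = 77.03253 + 43.43435 + 27.13606 = 147.6029 mg

148 mg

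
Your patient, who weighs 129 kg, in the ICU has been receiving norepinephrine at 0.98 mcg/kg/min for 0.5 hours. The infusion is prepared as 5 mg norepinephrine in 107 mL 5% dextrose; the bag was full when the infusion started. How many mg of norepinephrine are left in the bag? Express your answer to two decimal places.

Dose = 0.98 mcg/kg/min × 129 kg = 126.42 mcg/min
126.42 mcg/min × 60 min/hr = 7585.2 mcg/hr
Concentration = 5 mg ÷ 107 mL = 0.04672897 mg/mL = 46.72897 mcg/mL
Rate = 7585.2 mcg/hr ÷ 46.72897 mcg/mL = 162.3233 mL/hr
Volume infused = 162.3233 mL/hr × 0.5 hr = 81.16164 mL
Volume remaining = 107 − 81.16164 = 25.83836 mL
Drug remaining = 25.83836 mL × 46.72897 mcg/mL = 1207.4 mcg = 1.2074 mg

1.21 mg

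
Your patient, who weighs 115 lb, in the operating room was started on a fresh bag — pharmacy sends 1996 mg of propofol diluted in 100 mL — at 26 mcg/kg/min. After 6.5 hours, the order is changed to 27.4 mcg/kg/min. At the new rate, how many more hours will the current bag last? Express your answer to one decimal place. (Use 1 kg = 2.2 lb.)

17.1 hours

Initial rate:
Weight = 115 lb ÷ 2.2 lb/kg = 52.27273 kg
Dose = 26 mcg/kg/min × 52.27273 kg = 1359.091 mcg/min
1359.091 mcg/min × 60 min/hr = 81545.45 mcg/hr
Concentration = 1996 mg ÷ 100 mL = 19.96 mg/mL = 19960 mcg/mL
Rate = 81545.45 mcg/hr ÷ 19960 mcg/mL = 4.085444 mL/hr
Volume infused so far = 4.085444 mL/hr × 6.5 hr = 26.55538 mL
Volume remaining = 100 − 26.55538 = 73.44462 mL
New rate:
Dose = 27.4 mcg/kg/min × 52.27273 kg = 1432.273 mcg/min
1432.273 mcg/min × 60 min/hr = 85936.36 mcg/hr
Rate = 85936.36 mcg/hr ÷ 19960 mcg/mL = 4.305429 mL/hr
Time remaining = 73.44462 mL ÷ 4.305429 mL/hr = 17.05861 hr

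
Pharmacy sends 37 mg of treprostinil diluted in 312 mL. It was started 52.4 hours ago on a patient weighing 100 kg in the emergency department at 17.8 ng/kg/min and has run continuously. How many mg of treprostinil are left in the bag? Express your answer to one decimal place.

31.4 mg

Dose = 17.8 ng/kg/min × 100 kg = 1780 ng/min
1780 ng/min × 60 min/hr = 106800 ng/hr
Concentration = 37 mg ÷ 312 mL = 0.1185897 mg/mL = 118589.7 ng/mL
Rate = 106800 ng/hr ÷ 118589.7 ng/mL = 0.9005838 mL/hr
Volume infused = 0.9005838 mL/hr × 52.4 hr = 47.19059 mL
Volume remaining = 312 − 47.19059 = 264.8094 mL
Drug remaining = 264.8094 mL × 118589.7 ng/mL = 31403680 ng = 31.40368 mg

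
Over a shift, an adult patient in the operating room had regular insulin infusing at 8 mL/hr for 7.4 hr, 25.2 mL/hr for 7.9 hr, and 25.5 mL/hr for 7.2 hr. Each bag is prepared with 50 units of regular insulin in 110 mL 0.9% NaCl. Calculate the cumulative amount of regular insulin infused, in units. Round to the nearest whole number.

201 units

Concentration = 50 units ÷ 110 mL = 0.4545455 units/mL
Stage 1: 8 mL/hr × 7.4 hr = 59.2 mL → 59.2 mL × 0.4545455 units/mL = 26.90909 units
Stage 2: 25.2 mL/hr × 7.9 hr = 199.08 mL → 199.08 mL × 0.4545455 units/mL = 90.49091 units
Stage 3: 25.5 mL/hr × 7.2 hr = 183.6 mL → 183.6 mL × 0.4545455 units/mL = 83.45455 units
Total = 26.90909 + 90.49091 + 83.45455 = 200.8545 units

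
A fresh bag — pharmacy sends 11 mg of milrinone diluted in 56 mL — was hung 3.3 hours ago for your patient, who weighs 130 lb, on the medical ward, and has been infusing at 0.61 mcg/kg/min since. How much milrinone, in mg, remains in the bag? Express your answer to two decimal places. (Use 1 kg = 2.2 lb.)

Weight = 130 lb ÷ 2.2 lb/kg = 59.09091 kg
Dose = 0.61 mcg/kg/min × 59.09091 kg = 36.04545 mcg/min
36.04545 mcg/min × 60 min/hr = 2162.727 mcg/hr
Concentration = 11 mg ÷ 56 mL = 0.1964286 mg/mL = 196.4286 mcg/mL
Rate = 2162.727 mcg/hr ÷ 196.4286 mcg/mL = 11.01025 mL/hr
Volume infused = 11.01025 mL/hr × 3.3 hr = 36.33382 mL
Volume remaining = 56 − 36.33382 = 19.66618 mL
Drug remaining = 19.66618 mL × 196.4286 mcg/mL = 3863 mcg = 3.863 mg

3.86 mg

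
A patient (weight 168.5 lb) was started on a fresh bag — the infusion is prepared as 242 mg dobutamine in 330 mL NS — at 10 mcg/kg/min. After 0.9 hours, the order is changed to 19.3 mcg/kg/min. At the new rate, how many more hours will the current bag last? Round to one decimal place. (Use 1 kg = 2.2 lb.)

2.3 hours

Initial rate:
Weight = 168.5 lb ÷ 2.2 lb/kg = 76.59091 kg
Dose = 10 mcg/kg/min × 76.59091 kg = 765.9091 mcg/min
765.9091 mcg/min × 60 min/hr = 45954.55 mcg/hr
Concentration = 242 mg ÷ 330 mL = 0.7333333 mg/mL = 733.3333 mcg/mL
Rate = 45954.55 mcg/hr ÷ 733.3333 mcg/mL = 62.66529 mL/hr
Volume infused so far = 62.66529 mL/hr × 0.9 hr = 56.39876 mL
Volume remaining = 330 − 56.39876 = 273.6012 mL
New rate:
Dose = 19.3 mcg/kg/min × 76.59091 kg = 1478.205 mcg/min
1478.205 mcg/min × 60 min/hr = 88692.27 mcg/hr
Rate = 88692.27 mcg/hr ÷ 733.3333 mcg/mL = 120.944 mL/hr
Time remaining = 273.6012 mL ÷ 120.944 mL/hr = 2.262214 hr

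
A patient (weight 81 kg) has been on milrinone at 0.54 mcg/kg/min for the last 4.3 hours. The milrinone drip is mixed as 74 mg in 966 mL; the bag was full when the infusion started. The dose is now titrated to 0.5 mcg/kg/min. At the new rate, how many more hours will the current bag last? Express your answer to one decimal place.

25.8 hours

Initial rate:
Dose = 0.54 mcg/kg/min × 81 kg = 43.74 mcg/min
43.74 mcg/min × 60 min/hr = 2624.4 mcg/hr
Concentration = 74 mg ÷ 966 mL = 0.07660455 mg/mL = 76.60455 mcg/mL
Rate = 2624.4 mcg/hr ÷ 76.60455 mcg/mL = 34.25906 mL/hr
Volume infused so far = 34.25906 mL/hr × 4.3 hr = 147.314 mL
Volume remaining = 966 − 147.314 = 818.686 mL
New rate:
Dose = 0.5 mcg/kg/min × 81 kg = 40.5 mcg/min
40.5 mcg/min × 60 min/hr = 2430 mcg/hr
Rate = 2430 mcg/hr ÷ 76.60455 mcg/mL = 31.72135 mL/hr
Time remaining = 818.686 mL ÷ 31.72135 mL/hr = 25.80867 hr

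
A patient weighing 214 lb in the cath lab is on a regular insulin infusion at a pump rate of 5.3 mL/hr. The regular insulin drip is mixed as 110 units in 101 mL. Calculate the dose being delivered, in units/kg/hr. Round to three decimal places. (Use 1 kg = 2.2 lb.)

Weight = 214 lb ÷ 2.2 lb/kg = 97.27273 kg
Concentration = 110 units ÷ 101 mL = 1.089109 units/mL
Drug rate = 5.3 mL/hr × 1.089109 units/mL = 5.772277 units/hr
5.772277 units/hr ÷ 97.27273 kg = 0.05934117 units/kg/hr

0.059 units/kg/hr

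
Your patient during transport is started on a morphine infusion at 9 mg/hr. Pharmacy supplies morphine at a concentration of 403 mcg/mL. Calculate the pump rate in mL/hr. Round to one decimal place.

Concentration = 403 mcg/mL = 0.403 mg/mL
Rate = 9 mg/hr ÷ 0.403 mg/mL = 22.33251 mL/hr

22.3 mL/hr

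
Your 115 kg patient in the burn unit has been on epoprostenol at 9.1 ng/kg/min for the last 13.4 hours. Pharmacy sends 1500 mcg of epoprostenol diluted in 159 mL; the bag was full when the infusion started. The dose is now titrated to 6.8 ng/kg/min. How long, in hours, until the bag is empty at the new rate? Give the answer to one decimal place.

14.0 hours

Initial rate:
Dose = 9.1 ng/kg/min × 115 kg = 1046.5 ng/min
1046.5 ng/min × 60 min/hr = 62790 ng/hr
Concentration = 1500 mcg ÷ 159 mL = 9.433962 mcg/mL = 9433.962 ng/mL
Rate = 62790 ng/hr ÷ 9433.962 ng/mL = 6.65574 mL/hr
Volume infused so far = 6.65574 mL/hr × 13.4 hr = 89.18692 mL
Volume remaining = 159 − 89.18692 = 69.81308 mL
New rate:
Dose = 6.8 ng/kg/min × 115 kg = 782 ng/min
782 ng/min × 60 min/hr = 46920 ng/hr
Rate = 46920 ng/hr ÷ 9433.962 ng/mL = 4.97352 mL/hr
Time remaining = 69.81308 mL ÷ 4.97352 mL/hr = 14.03696 hr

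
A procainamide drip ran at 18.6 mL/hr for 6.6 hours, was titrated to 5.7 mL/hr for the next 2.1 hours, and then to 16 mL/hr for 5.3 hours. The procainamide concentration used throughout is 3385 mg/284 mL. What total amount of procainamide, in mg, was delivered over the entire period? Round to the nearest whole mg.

2617 mg

Concentration = 3385 mg ÷ 284 mL = 11.91901 mg/mL
Stage 1: 18.6 mL/hr × 6.6 hr = 122.76 mL → 122.76 mL × 11.91901 mg/mL = 1463.178 mg
Stage 2: 5.7 mL/hr × 2.1 hr = 11.97 mL → 11.97 mL × 11.91901 mg/mL = 142.6706 mg
Stage 3: 16 mL/hr × 5.3 hr = 84.8 mL → 84.8 mL × 11.91901 mg/mL = 1010.732 mg
Total = 1463.178 + 142.6706 + 1010.732 = 2616.581 mg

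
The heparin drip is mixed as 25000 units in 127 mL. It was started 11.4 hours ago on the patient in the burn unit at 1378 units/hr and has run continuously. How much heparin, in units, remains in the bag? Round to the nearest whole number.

Concentration = 25000 units ÷ 127 mL = 196.8504 units/mL
Rate = 1378 units/hr ÷ 196.8504 units/mL = 7.00024 mL/hr
Volume infused = 7.00024 mL/hr × 11.4 hr = 79.80274 mL
Volume remaining = 127 − 79.80274 = 47.19726 mL
Drug remaining = 47.19726 mL × 196.8504 units/mL = 9290.8 units

9291 units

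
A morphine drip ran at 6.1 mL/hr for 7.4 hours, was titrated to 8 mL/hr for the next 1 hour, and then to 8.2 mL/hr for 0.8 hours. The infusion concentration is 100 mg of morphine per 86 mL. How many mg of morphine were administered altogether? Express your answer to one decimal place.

69.4 mg

Concentration = 100 mg ÷ 86 mL = 1.162791 mg/mL
Stage 1: 6.1 mL/hr × 7.4 hr = 45.14 mL → 45.14 mL × 1.162791 mg/mL = 52.48837 mg
Stage 2: 8 mL/hr × 1 hr = 8 mL → 8 mL × 1.162791 mg/mL = 9.302326 mg
Stage 3: 8.2 mL/hr × 0.8 hr = 6.56 mL → 6.56 mL × 1.162791 mg/mL = 7.627907 mg
Total = 52.48837 + 9.302326 + 7.627907 = 69.4186 mg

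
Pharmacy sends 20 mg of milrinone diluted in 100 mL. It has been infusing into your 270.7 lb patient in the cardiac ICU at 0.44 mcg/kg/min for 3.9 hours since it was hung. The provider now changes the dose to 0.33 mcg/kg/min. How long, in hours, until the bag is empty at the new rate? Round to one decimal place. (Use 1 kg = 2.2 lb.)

3.0 hours

Initial rate:
Weight = 270.7 lb ÷ 2.2 lb/kg = 123.0455 kg
Dose = 0.44 mcg/kg/min × 123.0455 kg = 54.14 mcg/min
54.14 mcg/min × 60 min/hr = 3248.4 mcg/hr
Concentration = 20 mg ÷ 100 mL = 0.2 mg/mL = 200 mcg/mL
Rate = 3248.4 mcg/hr ÷ 200 mcg/mL = 16.242 mL/hr
Volume infused so far = 16.242 mL/hr × 3.9 hr = 63.3438 mL
Volume remaining = 100 − 63.3438 = 36.6562 mL
New rate:
Dose = 0.33 mcg/kg/min × 123.0455 kg = 40.605 mcg/min
40.605 mcg/min × 60 min/hr = 2436.3 mcg/hr
Rate = 2436.3 mcg/hr ÷ 200 mcg/mL = 12.1815 mL/hr
Time remaining = 36.6562 mL ÷ 12.1815 mL/hr = 3.00917 hr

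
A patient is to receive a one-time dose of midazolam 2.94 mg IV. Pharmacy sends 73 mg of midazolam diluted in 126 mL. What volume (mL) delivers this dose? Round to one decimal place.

Concentration = 73 mg ÷ 126 mL = 0.5793651 mg/mL
Volume = 2.94 mg ÷ 0.5793651 mg/mL = 5.074521 mL

5.1 mL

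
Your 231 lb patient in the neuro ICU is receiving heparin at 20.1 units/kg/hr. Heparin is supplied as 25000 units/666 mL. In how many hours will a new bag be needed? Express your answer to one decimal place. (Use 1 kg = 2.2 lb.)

Weight = 231 lb ÷ 2.2 lb/kg = 105 kg
Dose = 20.1 units/kg/hr × 105 kg = 2110.5 units/hr
Concentration = 25000 units ÷ 666 mL = 37.53754 units/mL
Rate = 2110.5 units/hr ÷ 37.53754 units/mL = 56.22372 mL/hr
Duration = 666 mL ÷ 56.22372 mL/hr = 11.84553 hr

11.8 hours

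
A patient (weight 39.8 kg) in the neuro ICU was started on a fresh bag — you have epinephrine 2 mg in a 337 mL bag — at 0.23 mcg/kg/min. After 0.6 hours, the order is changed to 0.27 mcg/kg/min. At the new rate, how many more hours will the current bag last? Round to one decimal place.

2.6 hours

Initial rate:
Dose = 0.23 mcg/kg/min × 39.8 kg = 9.154 mcg/min
9.154 mcg/min × 60 min/hr = 549.24 mcg/hr
Concentration = 2 mg ÷ 337 mL = 0.005934718 mg/mL = 5.934718 mcg/mL
Rate = 549.24 mcg/hr ÷ 5.934718 mcg/mL = 92.54694 mL/hr
Volume infused so far = 92.54694 mL/hr × 0.6 hr = 55.52816 mL
Volume remaining = 337 − 55.52816 = 281.4718 mL
New rate:
Dose = 0.27 mcg/kg/min × 39.8 kg = 10.746 mcg/min
10.746 mcg/min × 60 min/hr = 644.76 mcg/hr
Rate = 644.76 mcg/hr ÷ 5.934718 mcg/mL = 108.6421 mL/hr
Time remaining = 281.4718 mL ÷ 108.6421 mL/hr = 2.590818 hr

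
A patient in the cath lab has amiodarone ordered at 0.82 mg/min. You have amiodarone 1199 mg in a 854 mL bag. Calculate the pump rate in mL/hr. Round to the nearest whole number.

35 mL/hr

0.82 mg/min × 60 min/hr = 49.2 mg/hr
Concentration = 1199 mg ÷ 854 mL = 1.403981 mg/mL
Rate = 49.2 mg/hr ÷ 1.403981 mg/mL = 35.0432 mL/hr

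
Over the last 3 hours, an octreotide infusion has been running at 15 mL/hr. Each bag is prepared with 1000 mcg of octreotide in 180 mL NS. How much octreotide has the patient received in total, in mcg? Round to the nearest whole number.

Concentration = 1000 mcg ÷ 180 mL = 5.555556 mcg/mL
Drug rate = 15 mL/hr × 5.555556 mcg/mL = 83.33333 mcg/hr
Total = 83.33333 mcg/hr × 3 hr = 250 mcg

250 mcg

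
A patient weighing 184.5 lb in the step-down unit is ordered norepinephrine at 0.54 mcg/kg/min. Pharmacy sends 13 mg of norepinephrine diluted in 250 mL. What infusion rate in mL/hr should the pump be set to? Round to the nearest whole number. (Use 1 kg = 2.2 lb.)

52 mL/hr

Weight = 184.5 lb ÷ 2.2 lb/kg = 83.86364 kg
Dose = 0.54 mcg/kg/min × 83.86364 kg = 45.28636 mcg/min
45.28636 mcg/min × 60 min/hr = 2717.182 mcg/hr
Concentration = 13 mg ÷ 250 mL = 0.052 mg/mL = 52 mcg/mL
Rate = 2717.182 mcg/hr ÷ 52 mcg/mL = 52.2535 mL/hr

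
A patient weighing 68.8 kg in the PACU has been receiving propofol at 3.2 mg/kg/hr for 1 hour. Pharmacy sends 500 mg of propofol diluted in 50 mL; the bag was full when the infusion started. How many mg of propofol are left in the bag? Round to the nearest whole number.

Dose = 3.2 mg/kg/hr × 68.8 kg = 220.16 mg/hr
Concentration = 500 mg ÷ 50 mL = 10 mg/mL
Rate = 220.16 mg/hr ÷ 10 mg/mL = 22.016 mL/hr
Volume infused = 22.016 mL/hr × 1 hr = 22.016 mL
Volume remaining = 50 − 22.016 = 27.984 mL
Drug remaining = 27.984 mL × 10 mg/mL = 279.84 mg

280 mg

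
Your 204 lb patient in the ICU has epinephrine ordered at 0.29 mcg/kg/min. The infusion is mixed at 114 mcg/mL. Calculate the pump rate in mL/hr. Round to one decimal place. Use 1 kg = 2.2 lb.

Weight = 204 lb ÷ 2.2 lb/kg = 92.72727 kg
Dose = 0.29 mcg/kg/min × 92.72727 kg = 26.89091 mcg/min
26.89091 mcg/min × 60 min/hr = 1613.455 mcg/hr
Rate = 1613.455 mcg/hr ÷ 114 mcg/mL = 14.15311 mL/hr

14.2 mL/hr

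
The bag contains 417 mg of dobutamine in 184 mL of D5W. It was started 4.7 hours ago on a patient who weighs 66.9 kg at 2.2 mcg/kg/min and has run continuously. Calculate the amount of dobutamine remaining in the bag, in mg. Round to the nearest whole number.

Dose = 2.2 mcg/kg/min × 66.9 kg = 147.18 mcg/min
147.18 mcg/min × 60 min/hr = 8830.8 mcg/hr
Concentration = 417 mg ÷ 184 mL = 2.266304 mg/mL = 2266.304 mcg/mL
Rate = 8830.8 mcg/hr ÷ 2266.304 mcg/mL = 3.896564 mL/hr
Volume infused = 3.896564 mL/hr × 4.7 hr = 18.31385 mL
Volume remaining = 184 − 18.31385 = 165.6861 mL
Drug remaining = 165.6861 mL × 2266.304 mcg/mL = 375495.2 mcg = 375.4952 mg

375 mg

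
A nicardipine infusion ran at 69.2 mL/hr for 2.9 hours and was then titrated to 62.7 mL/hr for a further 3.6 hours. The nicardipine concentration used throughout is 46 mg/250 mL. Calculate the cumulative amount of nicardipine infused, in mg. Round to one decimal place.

78.5 mg

Concentration = 46 mg ÷ 250 mL = 0.184 mg/mL
Stage 1: 69.2 mL/hr × 2.9 hr = 200.68 mL → 200.68 mL × 0.184 mg/mL = 36.92512 mg
Stage 2: 62.7 mL/hr × 3.6 hr = 225.72 mL → 225.72 mL × 0.184 mg/mL = 41.53248 mg
Total = 36.92512 + 41.53248 = 78.4576 mg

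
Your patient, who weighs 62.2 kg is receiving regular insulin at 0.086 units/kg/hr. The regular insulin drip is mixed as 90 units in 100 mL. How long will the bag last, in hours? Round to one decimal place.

16.8 hours

Dose = 0.086 units/kg/hr × 62.2 kg = 5.3492 units/hr
Concentration = 90 units ÷ 100 mL = 0.9 units/mL
Rate = 5.3492 units/hr ÷ 0.9 units/mL = 5.943556 mL/hr
Duration = 100 mL ÷ 5.943556 mL/hr = 16.82495 hr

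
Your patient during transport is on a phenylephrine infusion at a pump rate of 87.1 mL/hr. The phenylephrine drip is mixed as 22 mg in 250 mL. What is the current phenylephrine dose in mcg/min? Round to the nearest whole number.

128 mcg/min

Concentration = 22 mg ÷ 250 mL = 0.088 mg/mL = 88 mcg/mL
Drug rate = 87.1 mL/hr × 88 mcg/mL = 7664.8 mcg/hr
7664.8 mcg/hr ÷ 60 min/hr = 127.7467 mcg/min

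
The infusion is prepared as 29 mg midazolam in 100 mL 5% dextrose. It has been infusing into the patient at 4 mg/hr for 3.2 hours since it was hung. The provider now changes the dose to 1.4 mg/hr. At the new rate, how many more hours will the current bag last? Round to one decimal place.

11.6 hours

Initial rate:
Concentration = 29 mg ÷ 100 mL = 0.29 mg/mL
Rate = 4 mg/hr ÷ 0.29 mg/mL = 13.7931 mL/hr
Volume infused so far = 13.7931 mL/hr × 3.2 hr = 44.13793 mL
Volume remaining = 100 − 44.13793 = 55.86207 mL
New rate:
Rate = 1.4 mg/hr ÷ 0.29 mg/mL = 4.827586 mL/hr
Time remaining = 55.86207 mL ÷ 4.827586 mL/hr = 11.57143 hr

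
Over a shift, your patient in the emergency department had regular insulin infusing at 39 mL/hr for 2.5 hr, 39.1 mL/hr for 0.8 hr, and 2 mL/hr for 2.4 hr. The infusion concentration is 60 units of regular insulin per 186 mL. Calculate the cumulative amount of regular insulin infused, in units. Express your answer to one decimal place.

43.1 units

Concentration = 60 units ÷ 186 mL = 0.3225806 units/mL
Stage 1: 39 mL/hr × 2.5 hr = 97.5 mL → 97.5 mL × 0.3225806 units/mL = 31.45161 units
Stage 2: 39.1 mL/hr × 0.8 hr = 31.28 mL → 31.28 mL × 0.3225806 units/mL = 10.09032 units
Stage 3: 2 mL/hr × 2.4 hr = 4.8 mL → 4.8 mL × 0.3225806 units/mL = 1.548387 units
Total = 31.45161 + 10.09032 + 1.548387 = 43.09032 units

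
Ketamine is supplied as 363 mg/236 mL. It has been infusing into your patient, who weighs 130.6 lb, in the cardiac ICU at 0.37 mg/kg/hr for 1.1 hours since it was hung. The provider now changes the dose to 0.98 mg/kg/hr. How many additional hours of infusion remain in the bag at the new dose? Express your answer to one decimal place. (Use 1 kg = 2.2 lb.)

Initial rate:
Weight = 130.6 lb ÷ 2.2 lb/kg = 59.36364 kg
Dose = 0.37 mg/kg/hr × 59.36364 kg = 21.96455 mg/hr
Concentration = 363 mg ÷ 236 mL = 1.538136 mg/mL
Rate = 21.96455 mg/hr ÷ 1.538136 mg/mL = 14.27998 mL/hr
Volume infused so far = 14.27998 mL/hr × 1.1 hr = 15.70798 mL
Volume remaining = 236 − 15.70798 = 220.292 mL
New rate:
Dose = 0.98 mg/kg/hr × 59.36364 kg = 58.17636 mg/hr
Rate = 58.17636 mg/hr ÷ 1.538136 mg/mL = 37.82265 mL/hr
Time remaining = 220.292 mL ÷ 37.82265 mL/hr = 5.824341 hr

5.8 hours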